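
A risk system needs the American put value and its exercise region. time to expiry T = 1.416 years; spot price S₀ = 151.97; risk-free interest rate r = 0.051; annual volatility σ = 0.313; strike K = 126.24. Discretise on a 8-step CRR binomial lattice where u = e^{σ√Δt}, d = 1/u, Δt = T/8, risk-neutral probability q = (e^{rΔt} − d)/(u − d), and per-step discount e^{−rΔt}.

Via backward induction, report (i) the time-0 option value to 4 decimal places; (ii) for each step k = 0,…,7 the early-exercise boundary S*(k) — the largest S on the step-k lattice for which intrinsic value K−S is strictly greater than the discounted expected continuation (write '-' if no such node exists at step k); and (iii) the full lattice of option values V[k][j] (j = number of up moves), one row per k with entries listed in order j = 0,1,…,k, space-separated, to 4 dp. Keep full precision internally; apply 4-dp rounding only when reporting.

price = 7.9011
boundary = - - - - 89.7430 78.6703 89.7430 102.3740
tree:
7.9011
12.1182 3.8514
18.0973 6.3929 1.3943
26.1864 10.3825 2.5421 0.2784
36.4970 16.4092 4.5786 0.5635 0.0000
47.5697 25.0454 8.1200 1.1405 0.0000 0.0000
57.2761 36.4970 14.1132 2.3085 0.0000 0.0000 0.0000
65.7850 47.5697 23.8660 4.6724 0.0000 0.0000 0.0000 0.0000
73.2440 57.2761 36.4970 9.4571 0.0000 0.0000 0.0000 0.0000 0.0000

Δt=0.17700, u=1.14075, d=0.87662, q=0.50146, disc=e^(-rΔt)=0.99101
k=8 terminal: V=max(K-S,0) → 73.2440 57.2761 36.4970 9.4571 0.0000 0.0000 0.0000 0.0000 0.0000
k=7: j=0 S=60.4550 intr=65.7850 cont=64.6505 V=65.7850[EX]; j=1 S=78.6703 intr=47.5697 cont=46.4352 V=47.5697[EX]; j=2 S=102.3740 intr=23.8660 cont=22.7315 V=23.8660[EX]; j=3 S=133.2197 intr=0.0000 cont=4.6724 V=4.6724[hold]; j=4 S=173.3593 intr=0.0000 cont=0.0000 V=0.0000[hold]; j=5 S=225.5932 intr=0.0000 cont=0.0000 V=0.0000[hold]; j=6 S=293.5653 intr=0.0000 cont=0.0000 V=0.0000[hold]; j=7 S=382.0176 intr=0.0000 cont=0.0000 V=0.0000[hold]  S*(7)=102.3740
k=6: j=0 S=68.9639 intr=57.2761 cont=56.1417 V=57.2761[EX]; j=1 S=89.7430 intr=36.4970 cont=35.3626 V=36.4970[EX]; j=2 S=116.7829 intr=9.4571 cont=14.1132 V=14.1132[hold]; j=3 S=151.9700 intr=0.0000 cont=2.3085 V=2.3085[hold]; j=4 S=197.7592 intr=0.0000 cont=0.0000 V=0.0000[hold]; j=5 S=257.3448 intr=0.0000 cont=0.0000 V=0.0000[hold]; j=6 S=334.8837 intr=0.0000 cont=0.0000 V=0.0000[hold]  S*(6)=89.7430
k=5: j=0 S=78.6703 intr=47.5697 cont=46.4352 V=47.5697[EX]; j=1 S=102.3740 intr=23.8660 cont=25.0454 V=25.0454[hold]; j=2 S=133.2197 intr=0.0000 cont=8.1200 V=8.1200[hold]; j=3 S=173.3593 intr=0.0000 cont=1.1405 V=1.1405[hold]; j=4 S=225.5932 intr=0.0000 cont=0.0000 V=0.0000[hold]; j=5 S=293.5653 intr=0.0000 cont=0.0000 V=0.0000[hold]  S*(5)=78.6703
k=4: j=0 S=89.7430 intr=36.4970 cont=35.9487 V=36.4970[EX]; j=1 S=116.7829 intr=9.4571 cont=16.4092 V=16.4092[hold]; j=2 S=151.9700 intr=0.0000 cont=4.5786 V=4.5786[hold]; j=3 S=197.7592 intr=0.0000 cont=0.5635 V=0.5635[hold]; j=4 S=257.3448 intr=0.0000 cont=0.0000 V=0.0000[hold]  S*(4)=89.7430
k=3: j=0 S=102.3740 intr=23.8660 cont=26.1864 V=26.1864[hold]; j=1 S=133.2197 intr=0.0000 cont=10.3825 V=10.3825[hold]; j=2 S=173.3593 intr=0.0000 cont=2.5421 V=2.5421[hold]; j=3 S=225.5932 intr=0.0000 cont=0.2784 V=0.2784[hold]  S*(3)=-
k=2: j=0 S=116.7829 intr=9.4571 cont=18.0973 V=18.0973[hold]; j=1 S=151.9700 intr=0.0000 cont=6.3929 V=6.3929[hold]; j=2 S=197.7592 intr=0.0000 cont=1.3943 V=1.3943[hold]  S*(2)=-
k=1: j=0 S=133.2197 intr=0.0000 cont=12.1182 V=12.1182[hold]; j=1 S=173.3593 intr=0.0000 cont=3.8514 V=3.8514[hold]  S*(1)=-
k=0: j=0 S=151.9700 intr=0.0000 cont=7.9011 V=7.9011[hold]  S*(0)=-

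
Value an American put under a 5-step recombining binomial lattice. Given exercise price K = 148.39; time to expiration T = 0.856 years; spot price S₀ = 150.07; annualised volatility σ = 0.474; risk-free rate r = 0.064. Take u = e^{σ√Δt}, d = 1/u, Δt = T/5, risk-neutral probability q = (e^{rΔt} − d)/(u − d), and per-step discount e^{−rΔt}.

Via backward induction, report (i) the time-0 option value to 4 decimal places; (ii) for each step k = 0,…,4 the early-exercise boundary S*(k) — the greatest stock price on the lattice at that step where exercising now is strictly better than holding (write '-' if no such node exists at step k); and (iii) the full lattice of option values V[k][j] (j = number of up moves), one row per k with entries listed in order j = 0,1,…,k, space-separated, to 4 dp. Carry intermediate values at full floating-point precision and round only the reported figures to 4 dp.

price = 22.6615
boundary = - - - 83.3235 101.3778
tree:
22.6615
33.5847 11.3033
47.9035 18.7848 3.4268
65.0665 30.3399 6.6503 0.0000
79.9055 47.0122 12.9059 0.0000 0.0000
92.1019 65.0665 25.0459 0.0000 0.0000 0.0000

Δt=0.17120, u=1.21668, d=0.82191, q=0.47903, disc=e^(-rΔt)=0.98910
k=5 terminal: V=max(K-S,0) → 92.1019 65.0665 25.0459 0.0000 0.0000 0.0000
k=4: j=0 S=68.4845 intr=79.9055 cont=78.2885 V=79.9055[EX]; j=1 S=101.3778 intr=47.0122 cont=45.3952 V=47.0122[EX]; j=2 S=150.0700 intr=0.0000 cont=12.9059 V=12.9059[hold]; j=3 S=222.1492 intr=0.0000 cont=0.0000 V=0.0000[hold]; j=4 S=328.8484 intr=0.0000 cont=0.0000 V=0.0000[hold]  S*(4)=101.3778
k=3: j=0 S=83.3235 intr=65.0665 cont=63.4495 V=65.0665[EX]; j=1 S=123.3441 intr=25.0459 cont=30.3399 V=30.3399[hold]; j=2 S=182.5868 intr=0.0000 cont=6.6503 V=6.6503[hold]; j=3 S=270.2840 intr=0.0000 cont=0.0000 V=0.0000[hold]  S*(3)=83.3235
k=2: j=0 S=101.3778 intr=47.0122 cont=47.9035 V=47.9035[hold]; j=1 S=150.0700 intr=0.0000 cont=18.7848 V=18.7848[hold]; j=2 S=222.1492 intr=0.0000 cont=3.4268 V=3.4268[hold]  S*(2)=-
k=1: j=0 S=123.3441 intr=25.0459 cont=33.5847 V=33.5847[hold]; j=1 S=182.5868 intr=0.0000 cont=11.3033 V=11.3033[hold]  S*(1)=-
k=0: j=0 S=150.0700 intr=0.0000 cont=22.6615 V=22.6615[hold]  S*(0)=-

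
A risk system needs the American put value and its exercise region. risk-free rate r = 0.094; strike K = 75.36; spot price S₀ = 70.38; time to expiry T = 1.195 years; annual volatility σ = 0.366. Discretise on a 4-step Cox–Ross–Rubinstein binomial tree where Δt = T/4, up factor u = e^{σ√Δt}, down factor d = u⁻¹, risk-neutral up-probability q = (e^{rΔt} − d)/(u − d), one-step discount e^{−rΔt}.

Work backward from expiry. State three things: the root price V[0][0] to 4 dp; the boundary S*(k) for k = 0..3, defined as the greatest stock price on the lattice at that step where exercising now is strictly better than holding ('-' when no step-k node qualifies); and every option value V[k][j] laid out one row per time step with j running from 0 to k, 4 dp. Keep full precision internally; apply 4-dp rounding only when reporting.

price = 10.8491
boundary = - - 47.1726 57.6195
tree:
10.8491
17.9122 4.9450
28.1874 9.4397 1.0808
36.7402 17.7405 2.3200 0.0000
43.7423 28.1874 4.9800 0.0000 0.0000

params: Δt=0.29875 u=1.22146 d=0.81869 q=0.52087 e^(-rΔt)=0.97231
t_4 payoffs: 43.7423 28.1874 4.9800 0.0000 0.0000
t_3: node(3,0) S=38.6198 payoff=36.7402 vs cont=34.6534 → 36.7402 [stop]  node(3,1) S=57.6195 payoff=17.7405 vs cont=15.6537 → 17.7405 [stop]  node(3,2) S=85.9665 payoff=0.0000 vs cont=2.3200 → 2.3200 [wait]  node(3,3) S=128.2593 payoff=0.0000 vs cont=0.0000 → 0.0000 [wait]  ⇒ S*(3)=57.6195
t_2: node(2,0) S=47.1726 payoff=28.1874 vs cont=26.1006 → 28.1874 [stop]  node(2,1) S=70.3800 payoff=4.9800 vs cont=9.4397 → 9.4397 [wait]  node(2,2) S=105.0048 payoff=0.0000 vs cont=1.0808 → 1.0808 [wait]  ⇒ S*(2)=47.1726
t_1: node(1,0) S=57.6195 payoff=17.7405 vs cont=17.9122 → 17.9122 [wait]  node(1,1) S=85.9665 payoff=0.0000 vs cont=4.9450 → 4.9450 [wait]  ⇒ S*(1)=-
t_0: node(0,0) S=70.3800 payoff=4.9800 vs cont=10.8491 → 10.8491 [wait]  ⇒ S*(0)=-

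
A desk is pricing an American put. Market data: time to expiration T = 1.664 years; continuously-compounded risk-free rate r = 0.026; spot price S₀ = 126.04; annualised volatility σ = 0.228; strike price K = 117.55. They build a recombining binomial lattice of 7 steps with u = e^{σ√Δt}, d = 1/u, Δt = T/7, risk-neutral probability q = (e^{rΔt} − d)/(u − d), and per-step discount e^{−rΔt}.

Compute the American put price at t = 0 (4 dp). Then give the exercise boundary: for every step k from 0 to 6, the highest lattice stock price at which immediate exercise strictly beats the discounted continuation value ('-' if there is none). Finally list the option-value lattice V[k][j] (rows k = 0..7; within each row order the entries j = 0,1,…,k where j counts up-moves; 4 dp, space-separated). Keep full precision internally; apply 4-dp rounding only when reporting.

params: Δt=0.23771 u=1.11758 d=0.89479 q=0.50007 e^(-rΔt)=0.99384
t_7 payoffs: 59.6652 45.2531 27.2526 4.7704 0.0000 0.0000 0.0000 0.0000
t_6: node(6,0) S=64.6907 payoff=52.8593 vs cont=52.1350 → 52.8593 [stop]  node(6,1) S=80.7974 payoff=36.7526 vs cont=36.0283 → 36.7526 [stop]  node(6,2) S=100.9144 payoff=16.6356 vs cont=15.9114 → 16.6356 [stop]  node(6,3) S=126.0400 payoff=0.0000 vs cont=2.3702 → 2.3702 [wait]  node(6,4) S=157.4214 payoff=0.0000 vs cont=0.0000 → 0.0000 [wait]  node(6,5) S=196.6162 payoff=0.0000 vs cont=0.0000 → 0.0000 [wait]  node(6,6) S=245.5697 payoff=0.0000 vs cont=0.0000 → 0.0000 [wait]  ⇒ S*(6)=100.9144
t_5: node(5,0) S=72.2969 payoff=45.2531 vs cont=44.5288 → 45.2531 [stop]  node(5,1) S=90.2974 payoff=27.2526 vs cont=26.5283 → 27.2526 [stop]  node(5,2) S=112.7796 payoff=4.7704 vs cont=9.4434 → 9.4434 [wait]  node(5,3) S=140.8595 payoff=0.0000 vs cont=1.1776 → 1.1776 [wait]  node(5,4) S=175.9307 payoff=0.0000 vs cont=0.0000 → 0.0000 [wait]  node(5,5) S=219.7339 payoff=0.0000 vs cont=0.0000 → 0.0000 [wait]  ⇒ S*(5)=90.2974
t_4: node(4,0) S=80.7974 payoff=36.7526 vs cont=36.0283 → 36.7526 [stop]  node(4,1) S=100.9144 payoff=16.6356 vs cont=18.2338 → 18.2338 [wait]  node(4,2) S=126.0400 payoff=0.0000 vs cont=5.2773 → 5.2773 [wait]  node(4,3) S=157.4214 payoff=0.0000 vs cont=0.5851 → 0.5851 [wait]  node(4,4) S=196.6162 payoff=0.0000 vs cont=0.0000 → 0.0000 [wait]  ⇒ S*(4)=80.7974
t_3: node(3,0) S=90.2974 payoff=27.2526 vs cont=27.3226 → 27.3226 [wait]  node(3,1) S=112.7796 payoff=4.7704 vs cont=11.6823 → 11.6823 [wait]  node(3,2) S=140.8595 payoff=0.0000 vs cont=2.9128 → 2.9128 [wait]  node(3,3) S=175.9307 payoff=0.0000 vs cont=0.2907 → 0.2907 [wait]  ⇒ S*(3)=-
t_2: node(2,0) S=100.9144 payoff=16.6356 vs cont=19.3812 → 19.3812 [wait]  node(2,1) S=126.0400 payoff=0.0000 vs cont=7.2520 → 7.2520 [wait]  node(2,2) S=157.4214 payoff=0.0000 vs cont=1.5917 → 1.5917 [wait]  ⇒ S*(2)=-
t_1: node(1,0) S=112.7796 payoff=4.7704 vs cont=13.2338 → 13.2338 [wait]  node(1,1) S=140.8595 payoff=0.0000 vs cont=4.3942 → 4.3942 [wait]  ⇒ S*(1)=-
t_0: node(0,0) S=126.0400 payoff=0.0000 vs cont=8.7591 → 8.7591 [wait]  ⇒ S*(0)=-

price = 8.7591
boundary = - - - - 80.7974 90.2974 100.9144
tree:
8.7591
13.2338 4.3942
19.3812 7.2520 1.5917
27.3226 11.6823 2.9128 0.2907
36.7526 18.2338 5.2773 0.5851 0.0000
45.2531 27.2526 9.4434 1.1776 0.0000 0.0000
52.8593 36.7526 16.6356 2.3702 0.0000 0.0000 0.0000
59.6652 45.2531 27.2526 4.7704 0.0000 0.0000 0.0000 0.0000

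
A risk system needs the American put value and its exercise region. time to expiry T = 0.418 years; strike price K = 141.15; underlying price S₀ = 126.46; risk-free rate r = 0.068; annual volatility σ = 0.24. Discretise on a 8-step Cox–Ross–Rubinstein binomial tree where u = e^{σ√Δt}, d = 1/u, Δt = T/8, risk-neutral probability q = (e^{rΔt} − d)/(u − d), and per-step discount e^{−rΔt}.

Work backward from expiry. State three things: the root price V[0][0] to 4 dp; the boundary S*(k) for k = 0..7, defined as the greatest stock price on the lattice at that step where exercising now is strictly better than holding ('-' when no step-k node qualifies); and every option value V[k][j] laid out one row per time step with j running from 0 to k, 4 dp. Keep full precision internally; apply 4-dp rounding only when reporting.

Δt=0.05225  u=1.05639  d=0.94662  q=0.51871  discount=0.99645
step 8 (expiry): payoffs max(K−S,0) = 59.6138 50.1584 39.6066 27.8310 14.6900 0.0250 0.0000 0.0000 0.0000
step 7: (k=7,j=0): S=86.1343, (K−S)⁺=55.0157, hold=54.5151 ⇒ V=55.0157 exercise | (k=7,j=1): S=96.1228, (K−S)⁺=45.0272, hold=44.5265 ⇒ V=45.0272 exercise | (k=7,j=2): S=107.2697, (K−S)⁺=33.8803, hold=33.3796 ⇒ V=33.8803 exercise | (k=7,j=3): S=119.7093, (K−S)⁺=21.4407, hold=20.9401 ⇒ V=21.4407 exercise | (k=7,j=4): S=133.5914, (K−S)⁺=7.5586, hold=7.0580 ⇒ V=7.5586 exercise | (k=7,j=5): S=149.0833, (K−S)⁺=0.0000, hold=0.0120 ⇒ V=0.0120 continue | (k=7,j=6): S=166.3718, (K−S)⁺=0.0000, hold=0.0000 ⇒ V=0.0000 continue | (k=7,j=7): S=185.6652, (K−S)⁺=0.0000, hold=0.0000 ⇒ V=0.0000 continue  boundary S*=133.5914
step 6: (k=6,j=0): S=90.9916, (K−S)⁺=50.1584, hold=49.6578 ⇒ V=50.1584 exercise | (k=6,j=1): S=101.5434, (K−S)⁺=39.6066, hold=39.1059 ⇒ V=39.6066 exercise | (k=6,j=2): S=113.3190, (K−S)⁺=27.8310, hold=27.3304 ⇒ V=27.8310 exercise | (k=6,j=3): S=126.4600, (K−S)⁺=14.6900, hold=14.1894 ⇒ V=14.6900 exercise | (k=6,j=4): S=141.1250, (K−S)⁺=0.0250, hold=3.6312 ⇒ V=3.6312 continue | (k=6,j=5): S=157.4905, (K−S)⁺=0.0000, hold=0.0058 ⇒ V=0.0058 continue | (k=6,j=6): S=175.7539, (K−S)⁺=0.0000, hold=0.0000 ⇒ V=0.0000 continue  boundary S*=126.4600
step 5: (k=5,j=0): S=96.1228, (K−S)⁺=45.0272, hold=44.5265 ⇒ V=45.0272 exercise | (k=5,j=1): S=107.2697, (K−S)⁺=33.8803, hold=33.3796 ⇒ V=33.8803 exercise | (k=5,j=2): S=119.7093, (K−S)⁺=21.4407, hold=20.9401 ⇒ V=21.4407 exercise | (k=5,j=3): S=133.5914, (K−S)⁺=7.5586, hold=8.9219 ⇒ V=8.9219 continue | (k=5,j=4): S=149.0833, (K−S)⁺=0.0000, hold=1.7444 ⇒ V=1.7444 continue | (k=5,j=5): S=166.3718, (K−S)⁺=0.0000, hold=0.0028 ⇒ V=0.0028 continue  boundary S*=119.7093
step 4: (k=4,j=0): S=101.5434, (K−S)⁺=39.6066, hold=39.1059 ⇒ V=39.6066 exercise | (k=4,j=1): S=113.3190, (K−S)⁺=27.8310, hold=27.3304 ⇒ V=27.8310 exercise | (k=4,j=2): S=126.4600, (K−S)⁺=14.6900, hold=14.8940 ⇒ V=14.8940 continue | (k=4,j=3): S=141.1250, (K−S)⁺=0.0250, hold=5.1804 ⇒ V=5.1804 continue | (k=4,j=4): S=157.4905, (K−S)⁺=0.0000, hold=0.8380 ⇒ V=0.8380 continue  boundary S*=113.3190
step 3: (k=3,j=0): S=107.2697, (K−S)⁺=33.8803, hold=33.3796 ⇒ V=33.8803 exercise | (k=3,j=1): S=119.7093, (K−S)⁺=21.4407, hold=21.0456 ⇒ V=21.4407 exercise | (k=3,j=2): S=133.5914, (K−S)⁺=7.5586, hold=9.8205 ⇒ V=9.8205 continue | (k=3,j=3): S=149.0833, (K−S)⁺=0.0000, hold=2.9176 ⇒ V=2.9176 continue  boundary S*=119.7093
step 2: (k=2,j=0): S=113.3190, (K−S)⁺=27.8310, hold=27.3304 ⇒ V=27.8310 exercise | (k=2,j=1): S=126.4600, (K−S)⁺=14.6900, hold=15.3585 ⇒ V=15.3585 continue | (k=2,j=2): S=141.1250, (K−S)⁺=0.0250, hold=6.2177 ⇒ V=6.2177 continue  boundary S*=113.3190
step 1: (k=1,j=0): S=119.7093, (K−S)⁺=21.4407, hold=21.2856 ⇒ V=21.4407 exercise | (k=1,j=1): S=133.5914, (K−S)⁺=7.5586, hold=10.5794 ⇒ V=10.5794 continue  boundary S*=119.7093
step 0: (k=0,j=0): S=126.4600, (K−S)⁺=14.6900, hold=15.7508 ⇒ V=15.7508 continue  boundary S*=-

price = 15.7508
boundary = - 119.7093 113.3190 119.7093 113.3190 119.7093 126.4600 133.5914
tree:
15.7508
21.4407 10.5794
27.8310 15.3585 6.2177
33.8803 21.4407 9.8205 2.9176
39.6066 27.8310 14.8940 5.1804 0.8380
45.0272 33.8803 21.4407 8.9219 1.7444 0.0028
50.1584 39.6066 27.8310 14.6900 3.6312 0.0058 0.0000
55.0157 45.0272 33.8803 21.4407 7.5586 0.0120 0.0000 0.0000
59.6138 50.1584 39.6066 27.8310 14.6900 0.0250 0.0000 0.0000 0.0000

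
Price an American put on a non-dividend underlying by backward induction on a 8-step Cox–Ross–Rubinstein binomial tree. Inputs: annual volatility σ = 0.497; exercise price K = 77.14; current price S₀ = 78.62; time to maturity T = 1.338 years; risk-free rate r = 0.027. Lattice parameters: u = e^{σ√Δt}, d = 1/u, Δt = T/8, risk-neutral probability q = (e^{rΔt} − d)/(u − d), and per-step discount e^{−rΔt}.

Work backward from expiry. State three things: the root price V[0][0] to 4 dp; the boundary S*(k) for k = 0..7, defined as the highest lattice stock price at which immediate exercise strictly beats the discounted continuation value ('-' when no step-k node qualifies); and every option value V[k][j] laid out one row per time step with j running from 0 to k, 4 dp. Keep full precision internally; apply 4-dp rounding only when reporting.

price = 15.2393
boundary = - - - - 34.8694 42.7284 52.3587 42.7284
tree:
15.2393
20.7123 8.9751
27.2836 13.2148 4.0947
34.6627 18.9039 6.6775 1.1082
42.2706 26.0875 10.6709 2.0630 0.0000
48.6841 34.4116 16.5885 3.8407 0.0000 0.0000
53.9180 42.2706 24.7813 7.1502 0.0000 0.0000 0.0000
58.1892 48.6841 34.4116 13.3113 0.0000 0.0000 0.0000 0.0000
61.6748 53.9180 42.2706 24.7813 0.0000 0.0000 0.0000 0.0000 0.0000

Δt=0.16725, u=1.22538, d=0.81607, q=0.46042, disc=e^(-rΔt)=0.99549
k=8 terminal: V=max(K-S,0) → 61.6748 53.9180 42.2706 24.7813 0.0000 0.0000 0.0000 0.0000 0.0000
k=7: j=0 S=18.9508 intr=58.1892 cont=57.8416 V=58.1892[EX]; j=1 S=28.4559 intr=48.6841 cont=48.3365 V=48.6841[EX]; j=2 S=42.7284 intr=34.4116 cont=34.0640 V=34.4116[EX]; j=3 S=64.1595 intr=12.9805 cont=13.3113 V=13.3113[hold]; j=4 S=96.3397 intr=0.0000 cont=0.0000 V=0.0000[hold]; j=5 S=144.6604 intr=0.0000 cont=0.0000 V=0.0000[hold]; j=6 S=217.2170 intr=0.0000 cont=0.0000 V=0.0000[hold]; j=7 S=326.1656 intr=0.0000 cont=0.0000 V=0.0000[hold]  S*(7)=42.7284
k=6: j=0 S=23.2220 intr=53.9180 cont=53.5704 V=53.9180[EX]; j=1 S=34.8694 intr=42.2706 cont=41.9230 V=42.2706[EX]; j=2 S=52.3587 intr=24.7813 cont=24.5854 V=24.7813[EX]; j=3 S=78.6200 intr=0.0000 cont=7.1502 V=7.1502[hold]; j=4 S=118.0531 intr=0.0000 cont=0.0000 V=0.0000[hold]; j=5 S=177.2645 intr=0.0000 cont=0.0000 V=0.0000[hold]; j=6 S=266.1742 intr=0.0000 cont=0.0000 V=0.0000[hold]  S*(6)=52.3587
k=5: j=0 S=28.4559 intr=48.6841 cont=48.3365 V=48.6841[EX]; j=1 S=42.7284 intr=34.4116 cont=34.0640 V=34.4116[EX]; j=2 S=64.1595 intr=12.9805 cont=16.5885 V=16.5885[hold]; j=3 S=96.3397 intr=0.0000 cont=3.8407 V=3.8407[hold]; j=4 S=144.6604 intr=0.0000 cont=0.0000 V=0.0000[hold]; j=5 S=217.2170 intr=0.0000 cont=0.0000 V=0.0000[hold]  S*(5)=42.7284
k=4: j=0 S=34.8694 intr=42.2706 cont=41.9230 V=42.2706[EX]; j=1 S=52.3587 intr=24.7813 cont=26.0875 V=26.0875[hold]; j=2 S=78.6200 intr=0.0000 cont=10.6709 V=10.6709[hold]; j=3 S=118.0531 intr=0.0000 cont=2.0630 V=2.0630[hold]; j=4 S=177.2645 intr=0.0000 cont=0.0000 V=0.0000[hold]  S*(4)=34.8694
k=3: j=0 S=42.7284 intr=34.4116 cont=34.6627 V=34.6627[hold]; j=1 S=64.1595 intr=12.9805 cont=18.9039 V=18.9039[hold]; j=2 S=96.3397 intr=0.0000 cont=6.6775 V=6.6775[hold]; j=3 S=144.6604 intr=0.0000 cont=1.1082 V=1.1082[hold]  S*(3)=-
k=2: j=0 S=52.3587 intr=24.7813 cont=27.2836 V=27.2836[hold]; j=1 S=78.6200 intr=0.0000 cont=13.2148 V=13.2148[hold]; j=2 S=118.0531 intr=0.0000 cont=4.0947 V=4.0947[hold]  S*(2)=-
k=1: j=0 S=64.1595 intr=12.9805 cont=20.7123 V=20.7123[hold]; j=1 S=96.3397 intr=0.0000 cont=8.9751 V=8.9751[hold]  S*(1)=-
k=0: j=0 S=78.6200 intr=0.0000 cont=15.2393 V=15.2393[hold]  S*(0)=-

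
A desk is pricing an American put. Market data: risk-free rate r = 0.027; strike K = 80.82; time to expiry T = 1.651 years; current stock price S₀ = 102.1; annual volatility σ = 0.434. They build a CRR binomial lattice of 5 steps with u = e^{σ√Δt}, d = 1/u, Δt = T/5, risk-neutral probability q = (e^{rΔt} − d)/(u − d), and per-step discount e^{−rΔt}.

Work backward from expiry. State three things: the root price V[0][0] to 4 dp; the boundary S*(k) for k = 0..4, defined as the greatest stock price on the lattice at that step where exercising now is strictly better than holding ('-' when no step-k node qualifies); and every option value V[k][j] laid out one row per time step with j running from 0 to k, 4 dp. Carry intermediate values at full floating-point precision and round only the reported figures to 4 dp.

price = 9.3455
boundary = - - - 48.3170 62.0024
tree:
9.3455
14.6280 3.2208
22.2562 5.8057 0.1971
32.5030 10.4567 0.3654 0.0000
43.1677 18.8176 0.6775 0.0000 0.0000
51.4784 32.5030 1.2559 0.0000 0.0000 0.0000

Δt=0.33020, u=1.28324, d=0.77928, q=0.45574, disc=e^(-rΔt)=0.99112
k=5 terminal: V=max(K-S,0) → 51.4784 32.5030 1.2559 0.0000 0.0000 0.0000
k=4: j=0 S=37.6523 intr=43.1677 cont=42.4503 V=43.1677[EX]; j=1 S=62.0024 intr=18.8176 cont=18.1002 V=18.8176[EX]; j=2 S=102.1000 intr=0.0000 cont=0.6775 V=0.6775[hold]; j=3 S=168.1291 intr=0.0000 cont=0.0000 V=0.0000[hold]; j=4 S=276.8597 intr=0.0000 cont=0.0000 V=0.0000[hold]  S*(4)=62.0024
k=3: j=0 S=48.3170 intr=32.5030 cont=31.7856 V=32.5030[EX]; j=1 S=79.5641 intr=1.2559 cont=10.4567 V=10.4567[hold]; j=2 S=131.0190 intr=0.0000 cont=0.3654 V=0.3654[hold]; j=3 S=215.7502 intr=0.0000 cont=0.0000 V=0.0000[hold]  S*(3)=48.3170
k=2: j=0 S=62.0024 intr=18.8176 cont=22.2562 V=22.2562[hold]; j=1 S=102.1000 intr=0.0000 cont=5.8057 V=5.8057[hold]; j=2 S=168.1291 intr=0.0000 cont=0.1971 V=0.1971[hold]  S*(2)=-
k=1: j=0 S=79.5641 intr=1.2559 cont=14.6280 V=14.6280[hold]; j=1 S=131.0190 intr=0.0000 cont=3.2208 V=3.2208[hold]  S*(1)=-
k=0: j=0 S=102.1000 intr=0.0000 cont=9.3455 V=9.3455[hold]  S*(0)=-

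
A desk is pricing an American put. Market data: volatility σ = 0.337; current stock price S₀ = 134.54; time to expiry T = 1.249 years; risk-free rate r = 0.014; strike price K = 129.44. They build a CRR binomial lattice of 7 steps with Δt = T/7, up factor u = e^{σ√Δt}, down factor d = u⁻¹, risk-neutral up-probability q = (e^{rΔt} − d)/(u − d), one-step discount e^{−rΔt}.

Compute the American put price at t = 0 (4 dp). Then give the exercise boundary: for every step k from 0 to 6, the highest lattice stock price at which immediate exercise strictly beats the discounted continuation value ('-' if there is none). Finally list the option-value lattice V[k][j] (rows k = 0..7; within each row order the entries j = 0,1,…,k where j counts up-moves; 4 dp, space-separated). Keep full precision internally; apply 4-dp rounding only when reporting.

price = 16.9023
boundary = - - - - 76.1310 87.7777 101.2060
tree:
16.9023
23.7165 9.4064
32.2716 14.3187 3.9879
42.3562 21.2165 6.7161 0.9721
53.3090 30.3880 11.1194 1.8500 0.0000
63.4103 41.6623 17.9986 3.5207 0.0000 0.0000
72.1714 53.3090 28.2340 6.7003 0.0000 0.0000 0.0000
79.7700 63.4103 41.6623 12.7513 0.0000 0.0000 0.0000 0.0000

Δt=0.17843  u=1.15298  d=0.86732  q=0.47323  discount=0.99751
step 7 (expiry): payoffs max(K−S,0) = 79.7700 63.4103 41.6623 12.7513 0.0000 0.0000 0.0000 0.0000
step 6: (k=6,j=0): S=57.2686, (K−S)⁺=72.1714, hold=71.8485 ⇒ V=72.1714 exercise | (k=6,j=1): S=76.1310, (K−S)⁺=53.3090, hold=52.9861 ⇒ V=53.3090 exercise | (k=6,j=2): S=101.2060, (K−S)⁺=28.2340, hold=27.9110 ⇒ V=28.2340 exercise | (k=6,j=3): S=134.5400, (K−S)⁺=0.0000, hold=6.7003 ⇒ V=6.7003 continue | (k=6,j=4): S=178.8531, (K−S)⁺=0.0000, hold=0.0000 ⇒ V=0.0000 continue | (k=6,j=5): S=237.7614, (K−S)⁺=0.0000, hold=0.0000 ⇒ V=0.0000 continue | (k=6,j=6): S=316.0722, (K−S)⁺=0.0000, hold=0.0000 ⇒ V=0.0000 continue  boundary S*=101.2060
step 5: (k=5,j=0): S=66.0297, (K−S)⁺=63.4103, hold=63.0874 ⇒ V=63.4103 exercise | (k=5,j=1): S=87.7777, (K−S)⁺=41.6623, hold=41.3394 ⇒ V=41.6623 exercise | (k=5,j=2): S=116.6887, (K−S)⁺=12.7513, hold=17.9986 ⇒ V=17.9986 continue | (k=5,j=3): S=155.1222, (K−S)⁺=0.0000, hold=3.5207 ⇒ V=3.5207 continue | (k=5,j=4): S=206.2143, (K−S)⁺=0.0000, hold=0.0000 ⇒ V=0.0000 continue | (k=5,j=5): S=274.1346, (K−S)⁺=0.0000, hold=0.0000 ⇒ V=0.0000 continue  boundary S*=87.7777
step 4: (k=4,j=0): S=76.1310, (K−S)⁺=53.3090, hold=52.9861 ⇒ V=53.3090 exercise | (k=4,j=1): S=101.2060, (K−S)⁺=28.2340, hold=30.3880 ⇒ V=30.3880 continue | (k=4,j=2): S=134.5400, (K−S)⁺=0.0000, hold=11.1194 ⇒ V=11.1194 continue | (k=4,j=3): S=178.8531, (K−S)⁺=0.0000, hold=1.8500 ⇒ V=1.8500 continue | (k=4,j=4): S=237.7614, (K−S)⁺=0.0000, hold=0.0000 ⇒ V=0.0000 continue  boundary S*=76.1310
step 3: (k=3,j=0): S=87.7777, (K−S)⁺=41.6623, hold=42.3562 ⇒ V=42.3562 continue | (k=3,j=1): S=116.6887, (K−S)⁺=12.7513, hold=21.2165 ⇒ V=21.2165 continue | (k=3,j=2): S=155.1222, (K−S)⁺=0.0000, hold=6.7161 ⇒ V=6.7161 continue | (k=3,j=3): S=206.2143, (K−S)⁺=0.0000, hold=0.9721 ⇒ V=0.9721 continue  boundary S*=-
step 2: (k=2,j=0): S=101.2060, (K−S)⁺=28.2340, hold=32.2716 ⇒ V=32.2716 continue | (k=2,j=1): S=134.5400, (K−S)⁺=0.0000, hold=14.3187 ⇒ V=14.3187 continue | (k=2,j=2): S=178.8531, (K−S)⁺=0.0000, hold=3.9879 ⇒ V=3.9879 continue  boundary S*=-
step 1: (k=1,j=0): S=116.6887, (K−S)⁺=12.7513, hold=23.7165 ⇒ V=23.7165 continue | (k=1,j=1): S=155.1222, (K−S)⁺=0.0000, hold=9.4064 ⇒ V=9.4064 continue  boundary S*=-
step 0: (k=0,j=0): S=134.5400, (K−S)⁺=0.0000, hold=16.9023 ⇒ V=16.9023 continue  boundary S*=-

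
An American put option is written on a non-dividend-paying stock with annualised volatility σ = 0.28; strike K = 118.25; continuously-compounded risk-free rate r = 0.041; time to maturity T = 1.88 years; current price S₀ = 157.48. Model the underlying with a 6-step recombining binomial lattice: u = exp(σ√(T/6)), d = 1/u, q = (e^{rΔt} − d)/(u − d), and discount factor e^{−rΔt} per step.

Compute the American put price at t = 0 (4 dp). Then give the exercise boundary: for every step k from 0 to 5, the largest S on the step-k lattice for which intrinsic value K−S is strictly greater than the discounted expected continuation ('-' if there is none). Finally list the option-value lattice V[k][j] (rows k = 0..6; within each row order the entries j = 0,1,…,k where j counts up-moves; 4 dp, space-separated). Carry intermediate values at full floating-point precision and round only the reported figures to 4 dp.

price = 4.7441
boundary = - - - - 84.1302 98.4057
tree:
4.7441
8.1129 1.5241
13.5630 2.9146 0.1839
21.9907 5.5510 0.3740 0.0000
34.1198 10.5235 0.7606 0.0000 0.0000
46.3244 19.8443 1.5470 0.0000 0.0000 0.0000
56.7585 34.1198 3.1465 0.0000 0.0000 0.0000 0.0000

Δt=0.31333  u=1.16968  d=0.85493  q=0.50198  discount=0.98724
step 6 (expiry): payoffs max(K−S,0) = 56.7585 34.1198 3.1465 0.0000 0.0000 0.0000 0.0000
step 5: (k=5,j=0): S=71.9256, (K−S)⁺=46.3244, hold=44.8150 ⇒ V=46.3244 exercise | (k=5,j=1): S=98.4057, (K−S)⁺=19.8443, hold=18.3349 ⇒ V=19.8443 exercise | (k=5,j=2): S=134.6347, (K−S)⁺=0.0000, hold=1.5470 ⇒ V=1.5470 continue | (k=5,j=3): S=184.2018, (K−S)⁺=0.0000, hold=0.0000 ⇒ V=0.0000 continue | (k=5,j=4): S=252.0175, (K−S)⁺=0.0000, hold=0.0000 ⇒ V=0.0000 continue | (k=5,j=5): S=344.8002, (K−S)⁺=0.0000, hold=0.0000 ⇒ V=0.0000 continue  boundary S*=98.4057
step 4: (k=4,j=0): S=84.1302, (K−S)⁺=34.1198, hold=32.6104 ⇒ V=34.1198 exercise | (k=4,j=1): S=115.1035, (K−S)⁺=3.1465, hold=10.5235 ⇒ V=10.5235 continue | (k=4,j=2): S=157.4800, (K−S)⁺=0.0000, hold=0.7606 ⇒ V=0.7606 continue | (k=4,j=3): S=215.4578, (K−S)⁺=0.0000, hold=0.0000 ⇒ V=0.0000 continue | (k=4,j=4): S=294.7807, (K−S)⁺=0.0000, hold=0.0000 ⇒ V=0.0000 continue  boundary S*=84.1302
step 3: (k=3,j=0): S=98.4057, (K−S)⁺=19.8443, hold=21.9907 ⇒ V=21.9907 continue | (k=3,j=1): S=134.6347, (K−S)⁺=0.0000, hold=5.5510 ⇒ V=5.5510 continue | (k=3,j=2): S=184.2018, (K−S)⁺=0.0000, hold=0.3740 ⇒ V=0.3740 continue | (k=3,j=3): S=252.0175, (K−S)⁺=0.0000, hold=0.0000 ⇒ V=0.0000 continue  boundary S*=-
step 2: (k=2,j=0): S=115.1035, (K−S)⁺=3.1465, hold=13.5630 ⇒ V=13.5630 continue | (k=2,j=1): S=157.4800, (K−S)⁺=0.0000, hold=2.9146 ⇒ V=2.9146 continue | (k=2,j=2): S=215.4578, (K−S)⁺=0.0000, hold=0.1839 ⇒ V=0.1839 continue  boundary S*=-
step 1: (k=1,j=0): S=134.6347, (K−S)⁺=0.0000, hold=8.1129 ⇒ V=8.1129 continue | (k=1,j=1): S=184.2018, (K−S)⁺=0.0000, hold=1.5241 ⇒ V=1.5241 continue  boundary S*=-
step 0: (k=0,j=0): S=157.4800, (K−S)⁺=0.0000, hold=4.7441 ⇒ V=4.7441 continue  boundary S*=-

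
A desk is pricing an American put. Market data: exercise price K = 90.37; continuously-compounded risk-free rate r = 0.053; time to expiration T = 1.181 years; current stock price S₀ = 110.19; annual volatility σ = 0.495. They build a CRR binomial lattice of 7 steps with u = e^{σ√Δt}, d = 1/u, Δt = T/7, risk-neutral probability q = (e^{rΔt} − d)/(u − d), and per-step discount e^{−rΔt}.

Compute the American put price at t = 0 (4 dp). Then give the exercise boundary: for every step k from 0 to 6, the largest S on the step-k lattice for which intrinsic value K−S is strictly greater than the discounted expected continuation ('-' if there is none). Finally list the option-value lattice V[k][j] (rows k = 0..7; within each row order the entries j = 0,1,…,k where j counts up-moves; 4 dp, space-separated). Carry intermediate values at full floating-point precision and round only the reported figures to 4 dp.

price = 10.2914
boundary = - - - - 48.8583 59.8741 73.3737
tree:
10.2914
15.3895 4.7682
22.3265 7.9002 1.3453
31.1840 12.8150 2.5369 0.0342
41.5117 20.1920 4.7832 0.0652 0.0000
50.5008 30.4959 9.0172 0.1244 0.0000 0.0000
57.8361 41.5117 16.9963 0.2374 0.0000 0.0000 0.0000
63.8218 50.5008 30.4959 0.4531 0.0000 0.0000 0.0000 0.0000

Δt=0.16871  u=1.22547  d=0.81602  q=0.47128  discount=0.99110
step 7 (expiry): payoffs max(K−S,0) = 63.8218 50.5008 30.4959 0.4531 0.0000 0.0000 0.0000 0.0000
step 6: (k=6,j=0): S=32.5339, (K−S)⁺=57.8361, hold=57.0316 ⇒ V=57.8361 exercise | (k=6,j=1): S=48.8583, (K−S)⁺=41.5117, hold=40.7072 ⇒ V=41.5117 exercise | (k=6,j=2): S=73.3737, (K−S)⁺=16.9963, hold=16.1919 ⇒ V=16.9963 exercise | (k=6,j=3): S=110.1900, (K−S)⁺=0.0000, hold=0.2374 ⇒ V=0.2374 continue | (k=6,j=4): S=165.4795, (K−S)⁺=0.0000, hold=0.0000 ⇒ V=0.0000 continue | (k=6,j=5): S=248.5112, (K−S)⁺=0.0000, hold=0.0000 ⇒ V=0.0000 continue | (k=6,j=6): S=373.2054, (K−S)⁺=0.0000, hold=0.0000 ⇒ V=0.0000 continue  boundary S*=73.3737
step 5: (k=5,j=0): S=39.8692, (K−S)⁺=50.5008, hold=49.6963 ⇒ V=50.5008 exercise | (k=5,j=1): S=59.8741, (K−S)⁺=30.4959, hold=29.6914 ⇒ V=30.4959 exercise | (k=5,j=2): S=89.9169, (K−S)⁺=0.4531, hold=9.0172 ⇒ V=9.0172 continue | (k=5,j=3): S=135.0340, (K−S)⁺=0.0000, hold=0.1244 ⇒ V=0.1244 continue | (k=5,j=4): S=202.7893, (K−S)⁺=0.0000, hold=0.0000 ⇒ V=0.0000 continue | (k=5,j=5): S=304.5419, (K−S)⁺=0.0000, hold=0.0000 ⇒ V=0.0000 continue  boundary S*=59.8741
step 4: (k=4,j=0): S=48.8583, (K−S)⁺=41.5117, hold=40.7072 ⇒ V=41.5117 exercise | (k=4,j=1): S=73.3737, (K−S)⁺=16.9963, hold=20.1920 ⇒ V=20.1920 continue | (k=4,j=2): S=110.1900, (K−S)⁺=0.0000, hold=4.7832 ⇒ V=4.7832 continue | (k=4,j=3): S=165.4795, (K−S)⁺=0.0000, hold=0.0652 ⇒ V=0.0652 continue | (k=4,j=4): S=248.5112, (K−S)⁺=0.0000, hold=0.0000 ⇒ V=0.0000 continue  boundary S*=48.8583
step 3: (k=3,j=0): S=59.8741, (K−S)⁺=30.4959, hold=31.1840 ⇒ V=31.1840 continue | (k=3,j=1): S=89.9169, (K−S)⁺=0.4531, hold=12.8150 ⇒ V=12.8150 continue | (k=3,j=2): S=135.0340, (K−S)⁺=0.0000, hold=2.5369 ⇒ V=2.5369 continue | (k=3,j=3): S=202.7893, (K−S)⁺=0.0000, hold=0.0342 ⇒ V=0.0342 continue  boundary S*=-
step 2: (k=2,j=0): S=73.3737, (K−S)⁺=16.9963, hold=22.3265 ⇒ V=22.3265 continue | (k=2,j=1): S=110.1900, (K−S)⁺=0.0000, hold=7.9002 ⇒ V=7.9002 continue | (k=2,j=2): S=165.4795, (K−S)⁺=0.0000, hold=1.3453 ⇒ V=1.3453 continue  boundary S*=-
step 1: (k=1,j=0): S=89.9169, (K−S)⁺=0.4531, hold=15.3895 ⇒ V=15.3895 continue | (k=1,j=1): S=135.0340, (K−S)⁺=0.0000, hold=4.7682 ⇒ V=4.7682 continue  boundary S*=-
step 0: (k=0,j=0): S=110.1900, (K−S)⁺=0.0000, hold=10.2914 ⇒ V=10.2914 continue  boundary S*=-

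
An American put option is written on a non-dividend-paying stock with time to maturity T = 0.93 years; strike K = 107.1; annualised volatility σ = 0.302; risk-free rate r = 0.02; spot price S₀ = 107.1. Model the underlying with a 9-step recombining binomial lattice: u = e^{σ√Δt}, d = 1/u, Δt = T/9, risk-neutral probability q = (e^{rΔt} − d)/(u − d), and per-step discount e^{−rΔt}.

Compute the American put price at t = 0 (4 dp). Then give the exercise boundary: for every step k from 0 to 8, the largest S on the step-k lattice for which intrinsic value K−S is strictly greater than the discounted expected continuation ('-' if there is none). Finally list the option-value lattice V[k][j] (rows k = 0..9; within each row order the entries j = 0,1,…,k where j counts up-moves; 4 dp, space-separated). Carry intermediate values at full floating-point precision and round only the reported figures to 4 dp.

params: Δt=0.10333 u=1.10195 d=0.90748 q=0.48639 e^(-rΔt)=0.99794
t_9 payoffs: 62.3967 52.8172 41.1850 27.0601 9.9085 0.0000 0.0000 0.0000 0.0000 0.0000
t_8: node(8,0) S=49.2608 payoff=57.8392 vs cont=57.6181 → 57.8392 [stop]  node(8,1) S=59.8168 payoff=47.2832 vs cont=47.0621 → 47.2832 [stop]  node(8,2) S=72.6349 payoff=34.4651 vs cont=34.2440 → 34.4651 [stop]  node(8,3) S=88.1998 payoff=18.9002 vs cont=18.6791 → 18.9002 [stop]  node(8,4) S=107.1000 payoff=0.0000 vs cont=5.0786 → 5.0786 [wait]  node(8,5) S=130.0504 payoff=0.0000 vs cont=0.0000 → 0.0000 [wait]  node(8,6) S=157.9187 payoff=0.0000 vs cont=0.0000 → 0.0000 [wait]  node(8,7) S=191.7590 payoff=0.0000 vs cont=0.0000 → 0.0000 [wait]  node(8,8) S=232.8509 payoff=0.0000 vs cont=0.0000 → 0.0000 [wait]  ⇒ S*(8)=88.1998
t_7: node(7,0) S=54.2828 payoff=52.8172 vs cont=52.5961 → 52.8172 [stop]  node(7,1) S=65.9150 payoff=41.1850 vs cont=40.9639 → 41.1850 [stop]  node(7,2) S=80.0399 payoff=27.0601 vs cont=26.8390 → 27.0601 [stop]  node(7,3) S=97.1915 payoff=9.9085 vs cont=12.1524 → 12.1524 [wait]  node(7,4) S=118.0186 payoff=0.0000 vs cont=2.6030 → 2.6030 [wait]  node(7,5) S=143.3087 payoff=0.0000 vs cont=0.0000 → 0.0000 [wait]  node(7,6) S=174.0182 payoff=0.0000 vs cont=0.0000 → 0.0000 [wait]  node(7,7) S=211.3084 payoff=0.0000 vs cont=0.0000 → 0.0000 [wait]  ⇒ S*(7)=80.0399
t_6: node(6,0) S=59.8168 payoff=47.2832 vs cont=47.0621 → 47.2832 [stop]  node(6,1) S=72.6349 payoff=34.4651 vs cont=34.2440 → 34.4651 [stop]  node(6,2) S=88.1998 payoff=18.9002 vs cont=19.7683 → 19.7683 [wait]  node(6,3) S=107.1000 payoff=0.0000 vs cont=7.4922 → 7.4922 [wait]  node(6,4) S=130.0504 payoff=0.0000 vs cont=1.3342 → 1.3342 [wait]  node(6,5) S=157.9187 payoff=0.0000 vs cont=0.0000 → 0.0000 [wait]  node(6,6) S=191.7590 payoff=0.0000 vs cont=0.0000 → 0.0000 [wait]  ⇒ S*(6)=72.6349
t_5: node(5,0) S=65.9150 payoff=41.1850 vs cont=40.9639 → 41.1850 [stop]  node(5,1) S=80.0399 payoff=27.0601 vs cont=27.2604 → 27.2604 [wait]  node(5,2) S=97.1915 payoff=9.9085 vs cont=13.7689 → 13.7689 [wait]  node(5,3) S=118.0186 payoff=0.0000 vs cont=4.4878 → 4.4878 [wait]  node(5,4) S=143.3087 payoff=0.0000 vs cont=0.6838 → 0.6838 [wait]  node(5,5) S=174.0182 payoff=0.0000 vs cont=0.0000 → 0.0000 [wait]  ⇒ S*(5)=65.9150
t_4: node(4,0) S=72.6349 payoff=34.4651 vs cont=34.3412 → 34.4651 [stop]  node(4,1) S=88.1998 payoff=18.9002 vs cont=20.6556 → 20.6556 [wait]  node(4,2) S=107.1000 payoff=0.0000 vs cont=9.2356 → 9.2356 [wait]  node(4,3) S=130.0504 payoff=0.0000 vs cont=2.6321 → 2.6321 [wait]  node(4,4) S=157.9187 payoff=0.0000 vs cont=0.3505 → 0.3505 [wait]  ⇒ S*(4)=72.6349
t_3: node(3,0) S=80.0399 payoff=27.0601 vs cont=27.6910 → 27.6910 [wait]  node(3,1) S=97.1915 payoff=9.9085 vs cont=15.0698 → 15.0698 [wait]  node(3,2) S=118.0186 payoff=0.0000 vs cont=6.0113 → 6.0113 [wait]  node(3,3) S=143.3087 payoff=0.0000 vs cont=1.5192 → 1.5192 [wait]  ⇒ S*(3)=-
t_2: node(2,0) S=88.1998 payoff=18.9002 vs cont=21.5077 → 21.5077 [wait]  node(2,1) S=107.1000 payoff=0.0000 vs cont=10.6419 → 10.6419 [wait]  node(2,2) S=130.0504 payoff=0.0000 vs cont=3.8185 → 3.8185 [wait]  ⇒ S*(2)=-
t_1: node(1,0) S=97.1915 payoff=9.9085 vs cont=16.1892 → 16.1892 [wait]  node(1,1) S=118.0186 payoff=0.0000 vs cont=7.3079 → 7.3079 [wait]  ⇒ S*(1)=-
t_0: node(0,0) S=107.1000 payoff=0.0000 vs cont=11.8450 → 11.8450 [wait]  ⇒ S*(0)=-

price = 11.8450
boundary = - - - - 72.6349 65.9150 72.6349 80.0399 88.1998
tree:
11.8450
16.1892 7.3079
21.5077 10.6419 3.8185
27.6910 15.0698 6.0113 1.5192
34.4651 20.6556 9.2356 2.6321 0.3505
41.1850 27.2604 13.7689 4.4878 0.6838 0.0000
47.2832 34.4651 19.7683 7.4922 1.3342 0.0000 0.0000
52.8172 41.1850 27.0601 12.1524 2.6030 0.0000 0.0000 0.0000
57.8392 47.2832 34.4651 18.9002 5.0786 0.0000 0.0000 0.0000 0.0000
62.3967 52.8172 41.1850 27.0601 9.9085 0.0000 0.0000 0.0000 0.0000 0.0000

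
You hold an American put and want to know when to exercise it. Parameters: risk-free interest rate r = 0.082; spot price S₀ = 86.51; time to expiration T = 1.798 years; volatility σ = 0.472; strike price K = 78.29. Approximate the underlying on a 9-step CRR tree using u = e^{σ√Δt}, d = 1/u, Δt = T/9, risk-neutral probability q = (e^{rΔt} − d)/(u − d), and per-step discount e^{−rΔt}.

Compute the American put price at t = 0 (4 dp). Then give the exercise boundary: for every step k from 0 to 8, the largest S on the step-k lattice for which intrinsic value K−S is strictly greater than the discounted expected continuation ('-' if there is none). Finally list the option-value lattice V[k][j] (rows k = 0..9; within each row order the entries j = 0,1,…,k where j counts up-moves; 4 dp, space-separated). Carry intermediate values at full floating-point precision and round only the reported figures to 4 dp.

Δt=0.19978, u=1.23487, d=0.80980, q=0.48631, disc=e^(-rΔt)=0.98375
k=9 terminal: V=max(K-S,0) → 65.3341 58.5334 48.1630 32.3490 8.2342 0.0000 0.0000 0.0000 0.0000 0.0000
k=8: j=0 S=15.9989 intr=62.2911 cont=61.0190 V=62.2911[EX]; j=1 S=24.3969 intr=53.8931 cont=52.6210 V=53.8931[EX]; j=2 S=37.2030 intr=41.0870 cont=39.8149 V=41.0870[EX]; j=3 S=56.7312 intr=21.5588 cont=20.2867 V=21.5588[EX]; j=4 S=86.5100 intr=0.0000 cont=4.1611 V=4.1611[hold]; j=5 S=131.9199 intr=0.0000 cont=0.0000 V=0.0000[hold]; j=6 S=201.1659 intr=0.0000 cont=0.0000 V=0.0000[hold]; j=7 S=306.7598 intr=0.0000 cont=0.0000 V=0.0000[hold]; j=8 S=467.7810 intr=0.0000 cont=0.0000 V=0.0000[hold]  S*(8)=56.7312
k=7: j=0 S=19.7566 intr=58.5334 cont=57.2613 V=58.5334[EX]; j=1 S=30.1270 intr=48.1630 cont=46.8909 V=48.1630[EX]; j=2 S=45.9410 intr=32.3490 cont=31.0769 V=32.3490[EX]; j=3 S=70.0558 intr=8.2342 cont=12.8853 V=12.8853[hold]; j=4 S=106.8288 intr=0.0000 cont=2.1028 V=2.1028[hold]; j=5 S=162.9042 intr=0.0000 cont=0.0000 V=0.0000[hold]; j=6 S=248.4142 intr=0.0000 cont=0.0000 V=0.0000[hold]; j=7 S=378.8092 intr=0.0000 cont=0.0000 V=0.0000[hold]  S*(7)=45.9410
k=6: j=0 S=24.3969 intr=53.8931 cont=52.6210 V=53.8931[EX]; j=1 S=37.2030 intr=41.0870 cont=39.8149 V=41.0870[EX]; j=2 S=56.7312 intr=21.5588 cont=22.5118 V=22.5118[hold]; j=3 S=86.5100 intr=0.0000 cont=7.5175 V=7.5175[hold]; j=4 S=131.9199 intr=0.0000 cont=1.0626 V=1.0626[hold]; j=5 S=201.1659 intr=0.0000 cont=0.0000 V=0.0000[hold]; j=6 S=306.7598 intr=0.0000 cont=0.0000 V=0.0000[hold]  S*(6)=37.2030
k=5: j=0 S=30.1270 intr=48.1630 cont=46.8909 V=48.1630[EX]; j=1 S=45.9410 intr=32.3490 cont=31.5329 V=32.3490[EX]; j=2 S=70.0558 intr=8.2342 cont=14.9726 V=14.9726[hold]; j=3 S=106.8288 intr=0.0000 cont=4.3073 V=4.3073[hold]; j=4 S=162.9042 intr=0.0000 cont=0.5370 V=0.5370[hold]; j=5 S=248.4142 intr=0.0000 cont=0.0000 V=0.0000[hold]  S*(5)=45.9410
k=4: j=0 S=37.2030 intr=41.0870 cont=39.8149 V=41.0870[EX]; j=1 S=56.7312 intr=21.5588 cont=23.5104 V=23.5104[hold]; j=2 S=86.5100 intr=0.0000 cont=9.6270 V=9.6270[hold]; j=3 S=131.9199 intr=0.0000 cont=2.4336 V=2.4336[hold]; j=4 S=201.1659 intr=0.0000 cont=0.2714 V=0.2714[hold]  S*(4)=37.2030
k=3: j=0 S=45.9410 intr=32.3490 cont=32.0106 V=32.3490[EX]; j=1 S=70.0558 intr=8.2342 cont=16.4865 V=16.4865[hold]; j=2 S=106.8288 intr=0.0000 cont=6.0292 V=6.0292[hold]; j=3 S=162.9042 intr=0.0000 cont=1.3596 V=1.3596[hold]  S*(3)=45.9410
k=2: j=0 S=56.7312 intr=21.5588 cont=24.2346 V=24.2346[hold]; j=1 S=86.5100 intr=0.0000 cont=11.2157 V=11.2157[hold]; j=2 S=131.9199 intr=0.0000 cont=3.6973 V=3.6973[hold]  S*(2)=-
k=1: j=0 S=70.0558 intr=8.2342 cont=17.6125 V=17.6125[hold]; j=1 S=106.8288 intr=0.0000 cont=7.4366 V=7.4366[hold]  S*(1)=-
k=0: j=0 S=86.5100 intr=0.0000 cont=12.4581 V=12.4581[hold]  S*(0)=-

price = 12.4581
boundary = - - - 45.9410 37.2030 45.9410 37.2030 45.9410 56.7312
tree:
12.4581
17.6125 7.4366
24.2346 11.2157 3.6973
32.3490 16.4865 6.0292 1.3596
41.0870 23.5104 9.6270 2.4336 0.2714
48.1630 32.3490 14.9726 4.3073 0.5370 0.0000
53.8931 41.0870 22.5118 7.5175 1.0626 0.0000 0.0000
58.5334 48.1630 32.3490 12.8853 2.1028 0.0000 0.0000 0.0000
62.2911 53.8931 41.0870 21.5588 4.1611 0.0000 0.0000 0.0000 0.0000
65.3341 58.5334 48.1630 32.3490 8.2342 0.0000 0.0000 0.0000 0.0000 0.0000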